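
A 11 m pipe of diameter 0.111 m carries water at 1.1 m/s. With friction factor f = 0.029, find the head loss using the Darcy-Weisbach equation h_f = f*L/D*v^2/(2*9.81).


v^2 = 1.1^2 = 1.21 m^2/s^2
L/D = 11/0.111 = 99.099099
h_f = f*(L/D)*v^2/(2g) = 0.029 * 99.099099 * 1.21 / 19.62 = 0.177237 m

0.177237 m


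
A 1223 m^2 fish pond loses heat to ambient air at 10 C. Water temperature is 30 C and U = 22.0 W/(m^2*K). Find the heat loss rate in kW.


Temperature difference dT = 30 - 10 = 20 K
Heat loss (W) = U * A * dT = 22.0 * 1223 * 20 = 538120 W
Convert to kW: 538120 / 1000 = 538.12 kW

538.12 kW


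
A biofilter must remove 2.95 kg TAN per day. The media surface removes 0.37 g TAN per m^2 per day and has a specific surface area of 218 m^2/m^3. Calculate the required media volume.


A = 2.95*1000 / 0.37 = 7972.973 m^2
V = 7972.973 / 218 = 36.5733

36.5733 m^3


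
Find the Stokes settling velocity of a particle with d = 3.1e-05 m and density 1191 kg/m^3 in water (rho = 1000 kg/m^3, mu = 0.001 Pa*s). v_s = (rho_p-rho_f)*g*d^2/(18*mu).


Density difference: rho_p - rho_f = 1191 - 1000 = 191 kg/m^3
d^2 = (3.1e-05)^2 = 9.61e-10 m^2
Numerator = (rho_p - rho_f) * g * d^2 = 191 * 9.81 * 9.61e-10 = 1.8006353e-06
Denominator = 18 * mu = 18 * 0.001 = 0.018
v_s = 1.8006353e-06 / 0.018 = 1.00035e-04 m/s
Check: Re = rho_f * v_s * d / mu = 1000 * 1.00035e-04 * 3.1e-05 / 0.001 = 0.0031 < 1, so Stokes' law applies.

1.00035e-04 m/s


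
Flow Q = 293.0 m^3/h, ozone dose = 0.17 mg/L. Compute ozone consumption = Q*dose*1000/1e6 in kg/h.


O3 demand (mg/h) = Q * dose * 1000 = 293.0 * 0.17 * 1000 = 49810 mg/h
Convert mg to kg: 49810 / 1e6 = 0.04981 kg/h

0.04981 kg/h


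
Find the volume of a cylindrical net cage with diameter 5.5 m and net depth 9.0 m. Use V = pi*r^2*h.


r = d/2 = 5.5/2 = 2.75 m
Base area = pi*r^2 = pi*2.75^2 = 23.758294 m^2
Volume = 23.758294 * 9.0 = 213.825 m^3

213.825 m^3


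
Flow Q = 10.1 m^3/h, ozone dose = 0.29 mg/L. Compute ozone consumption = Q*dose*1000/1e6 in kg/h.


O3 demand (mg/h) = Q * dose * 1000 = 10.1 * 0.29 * 1000 = 2929 mg/h
Convert mg to kg: 2929 / 1e6 = 0.002929 kg/h

0.002929 kg/h


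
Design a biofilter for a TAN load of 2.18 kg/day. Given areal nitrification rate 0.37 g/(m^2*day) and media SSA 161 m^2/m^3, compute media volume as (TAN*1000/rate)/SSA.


A = 2.18*1000 / 0.37 = 5891.8919 m^2
V = 5891.8919 / 161 = 36.5956

36.5956 m^3


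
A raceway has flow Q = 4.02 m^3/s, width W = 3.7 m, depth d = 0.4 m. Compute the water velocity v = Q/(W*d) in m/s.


Cross-sectional area = W * d = 3.7 * 0.4 = 1.48 m^2
Velocity = Q / A = 4.02 / 1.48 = 2.71622 m/s

2.71622 m/s


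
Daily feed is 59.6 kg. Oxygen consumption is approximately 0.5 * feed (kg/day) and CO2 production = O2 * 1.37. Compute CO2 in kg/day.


O2 = 59.6 * 0.5 = 29.8
CO2 = 29.8 * 1.37 = 40.826

40.826 kg/day


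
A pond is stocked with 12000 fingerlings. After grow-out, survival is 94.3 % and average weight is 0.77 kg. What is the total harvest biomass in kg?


Survivors = 12000 * 94.3/100 = 11316 fish
Harvest biomass = survivors * W_f = 11316 * 0.77 = 8713.32 kg

8713.32 kg


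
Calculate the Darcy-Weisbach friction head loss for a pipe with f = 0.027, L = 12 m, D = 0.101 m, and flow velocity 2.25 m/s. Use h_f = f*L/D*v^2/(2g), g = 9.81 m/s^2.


v^2 = 2.25^2 = 5.0625 m^2/s^2
L/D = 12/0.101 = 118.81188
h_f = f*(L/D)*v^2/(2g) = 0.027 * 118.81188 * 5.0625 / 19.62 = 0.827732 m

0.827732 m


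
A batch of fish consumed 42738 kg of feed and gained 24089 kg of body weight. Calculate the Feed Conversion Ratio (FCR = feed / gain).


FCR = feed consumed / weight gained
FCR = 42738 kg / 24089 kg = 1.77417

1.77417


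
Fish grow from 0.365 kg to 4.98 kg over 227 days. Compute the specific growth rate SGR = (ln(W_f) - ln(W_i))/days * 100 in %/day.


ln(W_f) = ln(4.98) = 1.6054299
ln(W_i) = ln(0.365) = -1.0078579
ln(W_f) - ln(W_i) = 1.6054299 - -1.0078579 = 2.6132878
SGR = 2.6132878 / 227 * 100 = 1.15123 %/day

1.15123 %/day


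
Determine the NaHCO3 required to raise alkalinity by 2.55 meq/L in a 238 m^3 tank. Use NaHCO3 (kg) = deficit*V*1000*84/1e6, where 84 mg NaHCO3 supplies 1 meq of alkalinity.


Tank volume in L = 238 m^3 * 1000 = 238000 L
Total meq required = 2.55 meq/L * 238000 L = 606900 meq
NaHCO3 mass = 606900 meq * 84 mg/meq / 1e6 = 50.9796 kg

50.9796 kg


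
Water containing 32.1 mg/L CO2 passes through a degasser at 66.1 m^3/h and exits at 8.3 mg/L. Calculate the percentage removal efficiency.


CO2_out / CO2_in = 8.3 / 32.1 = 0.25856698
Fraction remaining = 0.25856698
efficiency = (1 - 0.25856698) * 100 = 74.1433 %

74.1433 %


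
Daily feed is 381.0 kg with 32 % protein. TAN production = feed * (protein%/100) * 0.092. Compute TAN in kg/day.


Protein in feed = 381.0 * 32/100 = 121.92 kg/day
TAN = protein * 0.092 = 121.92 * 0.092 = 11.21664 kg/day

11.21664 kg/day


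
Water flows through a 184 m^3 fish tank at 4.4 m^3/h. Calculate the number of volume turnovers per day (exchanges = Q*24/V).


Daily flow volume = 4.4 m^3/h * 24 h = 105.6 m^3/day
Exchanges = daily flow / tank volume = 105.6 / 184 = 0.573913 exchanges/day

0.573913 exchanges/day


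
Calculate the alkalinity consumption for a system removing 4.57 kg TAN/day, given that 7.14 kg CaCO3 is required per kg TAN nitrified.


Alkalinity factor: 7.14 kg CaCO3 consumed per kg TAN nitrified
alk = 4.57 kg TAN * 7.14 = 32.6298 kg CaCO3/day

32.6298 kg CaCO3/day


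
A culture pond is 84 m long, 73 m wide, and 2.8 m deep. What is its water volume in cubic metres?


Base area = L * W = 84 * 73 = 6132 m^2
Volume = area * depth = 6132 * 2.8 = 17169.6 m^3

17169.6 m^3


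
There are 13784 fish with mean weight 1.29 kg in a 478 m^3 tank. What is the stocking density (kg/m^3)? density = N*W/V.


Total biomass = 13784 fish * 1.29 kg = 17781.36 kg
Density = total biomass / volume = 17781.36 / 478 = 37.1995 kg/m^3

37.1995 kg/m^3


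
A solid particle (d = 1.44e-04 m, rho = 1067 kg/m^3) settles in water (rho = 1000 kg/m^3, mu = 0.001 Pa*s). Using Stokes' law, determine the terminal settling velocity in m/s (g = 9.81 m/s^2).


Density difference: rho_p - rho_f = 1067 - 1000 = 67 kg/m^3
d^2 = (1.44e-04)^2 = 2.0736e-08 m^2
Numerator = (rho_p - rho_f) * g * d^2 = 67 * 9.81 * 2.0736e-08 = 1.3629151e-05
Denominator = 18 * mu = 18 * 0.001 = 0.018
v_s = 1.3629151e-05 / 0.018 = 7.57175e-04 m/s
Check: Re = rho_f * v_s * d / mu = 1000 * 7.57175e-04 * 1.44e-04 / 0.001 = 0.109 < 1, so Stokes' law applies.

7.57175e-04 m/s


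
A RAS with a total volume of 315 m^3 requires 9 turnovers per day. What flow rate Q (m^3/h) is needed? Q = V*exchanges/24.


Daily recirculation volume = 315 m^3 * 9 = 2835 m^3/day
Flow rate Q = daily volume / 24 h = 2835 / 24 = 118.125 m^3/h

118.125 m^3/h


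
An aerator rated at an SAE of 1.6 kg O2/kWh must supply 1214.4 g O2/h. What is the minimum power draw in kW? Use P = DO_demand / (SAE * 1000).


SAE in g O2/kWh = 1.6 * 1000 = 1600 g/kWh
P = DO_demand / SAE_g = 1214.4 / 1600 = 0.759 kW

0.759 kW


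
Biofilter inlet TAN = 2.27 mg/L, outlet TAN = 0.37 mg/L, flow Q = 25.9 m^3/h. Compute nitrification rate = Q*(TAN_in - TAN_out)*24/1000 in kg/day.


Concentration drop: TAN_in - TAN_out = 2.27 - 0.37 = 1.9 mg/L
Hourly TAN removed = Q * dTAN = 25.9 m^3/h * 1.9 mg/L = 49.21 g/h  (m^3/h * mg/L = g/h)
Daily TAN removed = 49.21 * 24 = 1181.04 g/day
Convert to kg/day: 1181.04 / 1000 = 1.18104 kg/day

1.18104 kg/day


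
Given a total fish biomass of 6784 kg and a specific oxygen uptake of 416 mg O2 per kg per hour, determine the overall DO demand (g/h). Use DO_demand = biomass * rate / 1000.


Total O2 consumption (mg/h) = 6784 kg * 416 mg/(kg*h) = 2822144 mg/h
Convert to g/h: 2822144 / 1000 = 2822.144 g/h

2822.144 g/h


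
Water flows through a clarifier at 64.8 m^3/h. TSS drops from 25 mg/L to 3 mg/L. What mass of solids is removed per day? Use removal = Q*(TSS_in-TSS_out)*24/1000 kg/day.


Concentration drop: TSS_in - TSS_out = 25 - 3 = 22 mg/L
Hourly solids removed = Q * dTSS = 64.8 m^3/h * 22 mg/L = 1425.6 g/h  (m^3/h * mg/L = g/h)
Daily solids removed = 1425.6 * 24 = 34214.4 g/day
Convert g to kg: 34214.4 / 1000 = 34.2144 kg/day

34.2144 kg/day


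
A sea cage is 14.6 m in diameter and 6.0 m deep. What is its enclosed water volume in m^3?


r = d/2 = 14.6/2 = 7.3 m
Base area = pi*r^2 = pi*7.3^2 = 167.41547 m^2
Volume = 167.41547 * 6.0 = 1004.49 m^3

1004.49 m^3


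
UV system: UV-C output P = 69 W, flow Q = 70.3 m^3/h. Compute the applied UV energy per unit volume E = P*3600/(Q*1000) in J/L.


Energy delivered per hour = 69 W * 3600 s = 248400 J/h
Volume treated per hour = 70.3 m^3/h * 1000 = 70300 L/h
dose = 248400 / 70300 = 3.53343 J/L

3.53343 J/L


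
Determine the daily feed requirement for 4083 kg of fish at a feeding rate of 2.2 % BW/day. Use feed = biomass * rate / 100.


Feeding rate fraction = 2.2% / 100 = 0.022
Daily feed = 4083 kg * 0.022 = 89.826 kg/day

89.826 kg/day


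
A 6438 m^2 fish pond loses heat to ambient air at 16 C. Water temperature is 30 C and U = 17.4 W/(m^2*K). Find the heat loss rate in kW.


Temperature difference dT = 30 - 16 = 14 K
Heat loss (W) = U * A * dT = 17.4 * 6438 * 14 = 1568296.8 W
Convert to kW: 1568296.8 / 1000 = 1568.2968 kW

1568.2968 kW


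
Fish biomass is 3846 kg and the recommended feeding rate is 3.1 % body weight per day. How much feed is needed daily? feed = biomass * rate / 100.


Feeding rate fraction = 3.1% / 100 = 0.031
Daily feed = 3846 kg * 0.031 = 119.226 kg/day

119.226 kg/day


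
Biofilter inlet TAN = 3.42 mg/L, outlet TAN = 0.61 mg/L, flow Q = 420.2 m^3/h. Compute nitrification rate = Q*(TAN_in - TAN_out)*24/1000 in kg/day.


Concentration drop: TAN_in - TAN_out = 3.42 - 0.61 = 2.81 mg/L
Hourly TAN removed = Q * dTAN = 420.2 m^3/h * 2.81 mg/L = 1180.762 g/h  (m^3/h * mg/L = g/h)
Daily TAN removed = 1180.762 * 24 = 28338.288 g/day
Convert to kg/day: 28338.288 / 1000 = 28.338288 kg/day

28.338288 kg/day


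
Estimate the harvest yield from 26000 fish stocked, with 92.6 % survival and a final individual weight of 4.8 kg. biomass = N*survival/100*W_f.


Survivors = 26000 * 92.6/100 = 24076 fish
Harvest biomass = survivors * W_f = 24076 * 4.8 = 115564.8 kg

115564.8 kg


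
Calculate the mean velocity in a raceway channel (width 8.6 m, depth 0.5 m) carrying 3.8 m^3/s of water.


Cross-sectional area = W * d = 8.6 * 0.5 = 4.3 m^2
Velocity = Q / A = 3.8 / 4.3 = 0.883721 m/s

0.883721 m/s


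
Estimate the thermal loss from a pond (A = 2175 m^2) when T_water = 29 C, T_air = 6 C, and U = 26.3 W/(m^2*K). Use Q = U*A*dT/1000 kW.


Temperature difference dT = 29 - 6 = 23 K
Heat loss (W) = U * A * dT = 26.3 * 2175 * 23 = 1315657.5 W
Convert to kW: 1315657.5 / 1000 = 1315.6575 kW

1315.6575 kW


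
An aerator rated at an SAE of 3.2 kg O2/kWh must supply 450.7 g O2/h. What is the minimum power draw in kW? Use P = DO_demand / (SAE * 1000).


SAE in g O2/kWh = 3.2 * 1000 = 3200 g/kWh
P = DO_demand / SAE_g = 450.7 / 3200 = 0.140844 kW

0.140844 kW


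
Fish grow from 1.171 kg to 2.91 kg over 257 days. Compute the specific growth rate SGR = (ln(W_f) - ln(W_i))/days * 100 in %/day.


ln(W_f) = ln(2.91) = 1.0681531
ln(W_i) = ln(1.171) = 0.15785808
ln(W_f) - ln(W_i) = 1.0681531 - 0.15785808 = 0.91029502
SGR = 0.91029502 / 257 * 100 = 0.3542 %/day

0.3542 %/day


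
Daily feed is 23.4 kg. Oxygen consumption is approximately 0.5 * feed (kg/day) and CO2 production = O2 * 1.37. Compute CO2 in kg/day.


O2 = 23.4 * 0.5 = 11.7
CO2 = 11.7 * 1.37 = 16.029

16.029 kg/day


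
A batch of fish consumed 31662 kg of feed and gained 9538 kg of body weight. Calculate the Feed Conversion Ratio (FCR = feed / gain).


FCR = feed consumed / weight gained
FCR = 31662 kg / 9538 kg = 3.31956

3.31956


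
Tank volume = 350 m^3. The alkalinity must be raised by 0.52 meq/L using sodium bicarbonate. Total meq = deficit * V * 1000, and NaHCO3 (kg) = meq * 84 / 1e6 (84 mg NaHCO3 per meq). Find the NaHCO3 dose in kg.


Tank volume in L = 350 m^3 * 1000 = 350000 L
Total meq required = 0.52 meq/L * 350000 L = 182000 meq
NaHCO3 mass = 182000 meq * 84 mg/meq / 1e6 = 15.288 kg

15.288 kg


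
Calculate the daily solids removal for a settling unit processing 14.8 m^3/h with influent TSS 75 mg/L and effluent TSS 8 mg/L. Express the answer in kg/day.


Concentration drop: TSS_in - TSS_out = 75 - 8 = 67 mg/L
Hourly solids removed = Q * dTSS = 14.8 m^3/h * 67 mg/L = 991.6 g/h  (m^3/h * mg/L = g/h)
Daily solids removed = 991.6 * 24 = 23798.4 g/day
Convert g to kg: 23798.4 / 1000 = 23.7984 kg/day

23.7984 kg/day


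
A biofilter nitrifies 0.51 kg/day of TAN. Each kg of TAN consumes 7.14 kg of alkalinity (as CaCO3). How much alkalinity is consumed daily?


Alkalinity factor: 7.14 kg CaCO3 consumed per kg TAN nitrified
alk = 0.51 kg TAN * 7.14 = 3.6414 kg CaCO3/day

3.6414 kg CaCO3/day


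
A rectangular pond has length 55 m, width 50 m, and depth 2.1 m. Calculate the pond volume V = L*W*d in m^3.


Base area = L * W = 55 * 50 = 2750 m^2
Volume = area * depth = 2750 * 2.1 = 5775 m^3

5775 m^3


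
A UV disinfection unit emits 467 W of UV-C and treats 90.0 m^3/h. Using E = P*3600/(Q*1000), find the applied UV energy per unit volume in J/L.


Energy delivered per hour = 467 W * 3600 s = 1681200 J/h
Volume treated per hour = 90.0 m^3/h * 1000 = 90000 L/h
dose = 1681200 / 90000 = 18.68 J/L

18.68 J/L


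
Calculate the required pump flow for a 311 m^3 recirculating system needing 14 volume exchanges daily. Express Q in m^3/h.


Daily recirculation volume = 311 m^3 * 14 = 4354 m^3/day
Flow rate Q = daily volume / 24 h = 4354 / 24 = 181.417 m^3/h

181.417 m^3/h


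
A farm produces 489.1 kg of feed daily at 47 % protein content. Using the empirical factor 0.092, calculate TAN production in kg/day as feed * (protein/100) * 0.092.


Protein in feed = 489.1 * 47/100 = 229.877 kg/day
TAN = protein * 0.092 = 229.877 * 0.092 = 21.148684 kg/day

21.148684 kg/day


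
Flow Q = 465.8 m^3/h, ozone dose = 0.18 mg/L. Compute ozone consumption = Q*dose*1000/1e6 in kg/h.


O3 demand (mg/h) = Q * dose * 1000 = 465.8 * 0.18 * 1000 = 83844 mg/h
Convert mg to kg: 83844 / 1e6 = 0.083844 kg/h

0.083844 kg/h


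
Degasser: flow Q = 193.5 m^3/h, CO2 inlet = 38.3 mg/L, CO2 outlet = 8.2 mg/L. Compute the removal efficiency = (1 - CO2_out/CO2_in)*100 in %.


CO2_out / CO2_in = 8.2 / 38.3 = 0.21409922
Fraction remaining = 0.21409922
efficiency = (1 - 0.21409922) * 100 = 78.5901 %

78.5901 %


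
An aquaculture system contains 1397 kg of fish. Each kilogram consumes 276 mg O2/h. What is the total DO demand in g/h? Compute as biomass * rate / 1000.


Total O2 consumption (mg/h) = 1397 kg * 276 mg/(kg*h) = 385572 mg/h
Convert to g/h: 385572 / 1000 = 385.572 g/h

385.572 g/h


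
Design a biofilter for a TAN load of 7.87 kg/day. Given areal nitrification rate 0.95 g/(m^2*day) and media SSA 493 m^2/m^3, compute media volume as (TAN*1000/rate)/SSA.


A = 7.87*1000 / 0.95 = 8284.2105 m^2
V = 8284.2105 / 493 = 16.8037

16.8037 m^3


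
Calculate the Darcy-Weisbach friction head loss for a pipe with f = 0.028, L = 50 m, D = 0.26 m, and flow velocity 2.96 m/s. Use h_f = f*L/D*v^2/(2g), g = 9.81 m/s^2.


v^2 = 2.96^2 = 8.7616 m^2/s^2
L/D = 50/0.26 = 192.30769
h_f = f*(L/D)*v^2/(2g) = 0.028 * 192.30769 * 8.7616 / 19.62 = 2.40458 m

2.40458 m


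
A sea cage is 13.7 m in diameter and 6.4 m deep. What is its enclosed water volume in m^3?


r = d/2 = 13.7/2 = 6.85 m
Base area = pi*r^2 = pi*6.85^2 = 147.41138 m^2
Volume = 147.41138 * 6.4 = 943.433 m^3

943.433 m^3


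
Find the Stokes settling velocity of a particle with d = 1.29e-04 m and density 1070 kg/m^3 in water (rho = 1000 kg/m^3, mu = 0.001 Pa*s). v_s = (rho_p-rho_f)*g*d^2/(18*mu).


Density difference: rho_p - rho_f = 1070 - 1000 = 70 kg/m^3
d^2 = (1.29e-04)^2 = 1.6641e-08 m^2
Numerator = (rho_p - rho_f) * g * d^2 = 70 * 9.81 * 1.6641e-08 = 1.1427375e-05
Denominator = 18 * mu = 18 * 0.001 = 0.018
v_s = 1.1427375e-05 / 0.018 = 6.34854e-04 m/s
Check: Re = rho_f * v_s * d / mu = 1000 * 6.34854e-04 * 1.29e-04 / 0.001 = 0.0819 < 1, so Stokes' law applies.

6.34854e-04 m/s


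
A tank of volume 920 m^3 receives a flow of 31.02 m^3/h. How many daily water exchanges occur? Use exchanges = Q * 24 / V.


Daily flow volume = 31.02 m^3/h * 24 h = 744.48 m^3/day
Exchanges = daily flow / tank volume = 744.48 / 920 = 0.809217 exchanges/day

0.809217 exchanges/day


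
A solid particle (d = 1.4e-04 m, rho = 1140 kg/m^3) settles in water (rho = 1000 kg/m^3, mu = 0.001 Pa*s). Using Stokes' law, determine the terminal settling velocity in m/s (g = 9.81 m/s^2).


Density difference: rho_p - rho_f = 1140 - 1000 = 140 kg/m^3
d^2 = (1.4e-04)^2 = 1.96e-08 m^2
Numerator = (rho_p - rho_f) * g * d^2 = 140 * 9.81 * 1.96e-08 = 2.691864e-05
Denominator = 18 * mu = 18 * 0.001 = 0.018
v_s = 2.691864e-05 / 0.018 = 0.00149548 m/s
Check: Re = rho_f * v_s * d / mu = 1000 * 0.00149548 * 1.4e-04 / 0.001 = 0.209 < 1, so Stokes' law applies.

0.00149548 m/s


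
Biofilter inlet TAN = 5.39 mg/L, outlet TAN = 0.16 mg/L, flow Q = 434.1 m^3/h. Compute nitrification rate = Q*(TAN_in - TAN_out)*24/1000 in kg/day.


Concentration drop: TAN_in - TAN_out = 5.39 - 0.16 = 5.23 mg/L
Hourly TAN removed = Q * dTAN = 434.1 m^3/h * 5.23 mg/L = 2270.343 g/h  (m^3/h * mg/L = g/h)
Daily TAN removed = 2270.343 * 24 = 54488.232 g/day
Convert to kg/day: 54488.232 / 1000 = 54.488232 kg/day

54.488232 kg/day


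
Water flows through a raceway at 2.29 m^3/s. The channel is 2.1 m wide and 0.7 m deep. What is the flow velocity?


Cross-sectional area = W * d = 2.1 * 0.7 = 1.47 m^2
Velocity = Q / A = 2.29 / 1.47 = 1.55782 m/s

1.55782 m/s


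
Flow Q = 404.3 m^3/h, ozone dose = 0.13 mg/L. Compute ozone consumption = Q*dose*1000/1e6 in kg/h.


O3 demand (mg/h) = Q * dose * 1000 = 404.3 * 0.13 * 1000 = 52559 mg/h
Convert mg to kg: 52559 / 1e6 = 0.052559 kg/h

0.052559 kg/h


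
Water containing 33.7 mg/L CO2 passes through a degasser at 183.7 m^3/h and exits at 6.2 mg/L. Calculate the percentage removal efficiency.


CO2_out / CO2_in = 6.2 / 33.7 = 0.18397626
Fraction remaining = 0.18397626
efficiency = (1 - 0.18397626) * 100 = 81.6024 %

81.6024 %


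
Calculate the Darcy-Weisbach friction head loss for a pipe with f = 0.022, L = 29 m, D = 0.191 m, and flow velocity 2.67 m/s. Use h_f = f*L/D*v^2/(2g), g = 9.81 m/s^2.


v^2 = 2.67^2 = 7.1289 m^2/s^2
L/D = 29/0.191 = 151.83246
h_f = f*(L/D)*v^2/(2g) = 0.022 * 151.83246 * 7.1289 / 19.62 = 1.2137 m

1.2137 m


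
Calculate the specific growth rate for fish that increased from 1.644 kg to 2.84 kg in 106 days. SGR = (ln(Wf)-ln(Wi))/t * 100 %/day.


ln(W_f) = ln(2.84) = 1.0438041
ln(W_i) = ln(1.644) = 0.4971323
ln(W_f) - ln(W_i) = 1.0438041 - 0.4971323 = 0.5466718
SGR = 0.5466718 / 106 * 100 = 0.515728 %/day

0.515728 %/day


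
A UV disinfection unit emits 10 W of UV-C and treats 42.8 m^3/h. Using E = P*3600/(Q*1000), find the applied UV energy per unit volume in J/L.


Energy delivered per hour = 10 W * 3600 s = 36000 J/h
Volume treated per hour = 42.8 m^3/h * 1000 = 42800 L/h
dose = 36000 / 42800 = 0.841121 J/L

0.841121 J/L


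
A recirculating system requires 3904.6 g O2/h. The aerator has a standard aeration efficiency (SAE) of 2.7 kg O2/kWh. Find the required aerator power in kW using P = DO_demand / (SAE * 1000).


SAE in g O2/kWh = 2.7 * 1000 = 2700 g/kWh
P = DO_demand / SAE_g = 3904.6 / 2700 = 1.44615 kW

1.44615 kW


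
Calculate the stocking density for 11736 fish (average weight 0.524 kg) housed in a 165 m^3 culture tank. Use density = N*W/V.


Total biomass = 11736 fish * 0.524 kg = 6149.664 kg
Density = total biomass / volume = 6149.664 / 165 = 37.2707 kg/m^3

37.2707 kg/m^3


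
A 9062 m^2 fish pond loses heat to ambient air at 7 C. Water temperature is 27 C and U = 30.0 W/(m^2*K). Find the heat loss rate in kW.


Temperature difference dT = 27 - 7 = 20 K
Heat loss (W) = U * A * dT = 30.0 * 9062 * 20 = 5437200 W
Convert to kW: 5437200 / 1000 = 5437.2 kW

5437.2 kW


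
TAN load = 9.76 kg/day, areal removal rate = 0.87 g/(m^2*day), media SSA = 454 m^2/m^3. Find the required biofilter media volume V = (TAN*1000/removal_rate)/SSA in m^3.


A = 9.76*1000 / 0.87 = 11218.391 m^2
V = 11218.391 / 454 = 24.7101

24.7101 m^3


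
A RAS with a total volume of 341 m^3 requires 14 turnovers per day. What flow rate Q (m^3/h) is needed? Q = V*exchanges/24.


Daily recirculation volume = 341 m^3 * 14 = 4774 m^3/day
Flow rate Q = daily volume / 24 h = 4774 / 24 = 198.917 m^3/h

198.917 m^3/h


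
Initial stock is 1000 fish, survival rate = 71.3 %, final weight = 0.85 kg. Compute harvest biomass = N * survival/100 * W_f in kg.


Survivors = 1000 * 71.3/100 = 713 fish
Harvest biomass = survivors * W_f = 713 * 0.85 = 606.05 kg

606.05 kg


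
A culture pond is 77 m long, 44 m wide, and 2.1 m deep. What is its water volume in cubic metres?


Base area = L * W = 77 * 44 = 3388 m^2
Volume = area * depth = 3388 * 2.1 = 7114.8 m^3

7114.8 m^3


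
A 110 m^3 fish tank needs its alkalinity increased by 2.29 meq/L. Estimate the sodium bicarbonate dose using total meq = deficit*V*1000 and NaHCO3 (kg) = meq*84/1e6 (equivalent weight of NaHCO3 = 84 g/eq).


Tank volume in L = 110 m^3 * 1000 = 110000 L
Total meq required = 2.29 meq/L * 110000 L = 251900 meq
NaHCO3 mass = 251900 meq * 84 mg/meq / 1e6 = 21.1596 kg

21.1596 kg


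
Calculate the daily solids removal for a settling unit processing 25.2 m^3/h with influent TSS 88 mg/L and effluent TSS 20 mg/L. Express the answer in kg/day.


Concentration drop: TSS_in - TSS_out = 88 - 20 = 68 mg/L
Hourly solids removed = Q * dTSS = 25.2 m^3/h * 68 mg/L = 1713.6 g/h  (m^3/h * mg/L = g/h)
Daily solids removed = 1713.6 * 24 = 41126.4 g/day
Convert g to kg: 41126.4 / 1000 = 41.1264 kg/day

41.1264 kg/day


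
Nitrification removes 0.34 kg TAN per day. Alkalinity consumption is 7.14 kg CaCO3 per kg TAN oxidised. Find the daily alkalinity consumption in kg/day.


Alkalinity factor: 7.14 kg CaCO3 consumed per kg TAN nitrified
alk = 0.34 kg TAN * 7.14 = 2.4276 kg CaCO3/day

2.4276 kg CaCO3/day


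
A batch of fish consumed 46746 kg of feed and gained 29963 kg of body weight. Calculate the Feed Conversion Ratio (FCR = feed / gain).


FCR = feed consumed / weight gained
FCR = 46746 kg / 29963 kg = 1.56012

1.56012


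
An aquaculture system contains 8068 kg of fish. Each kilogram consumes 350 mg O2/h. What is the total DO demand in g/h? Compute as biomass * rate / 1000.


Total O2 consumption (mg/h) = 8068 kg * 350 mg/(kg*h) = 2823800 mg/h
Convert to g/h: 2823800 / 1000 = 2823.8 g/h

2823.8 g/h


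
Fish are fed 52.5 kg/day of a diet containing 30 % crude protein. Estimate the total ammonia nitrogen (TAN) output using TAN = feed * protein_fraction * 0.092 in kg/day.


Protein in feed = 52.5 * 30/100 = 15.75 kg/day
TAN = protein * 0.092 = 15.75 * 0.092 = 1.449 kg/day

1.449 kg/day


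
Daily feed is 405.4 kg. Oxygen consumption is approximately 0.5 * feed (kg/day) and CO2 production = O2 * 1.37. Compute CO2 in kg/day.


O2 = 405.4 * 0.5 = 202.7
CO2 = 202.7 * 1.37 = 277.699

277.699 kg/day


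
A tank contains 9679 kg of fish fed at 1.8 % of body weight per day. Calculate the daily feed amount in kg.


Feeding rate fraction = 1.8% / 100 = 0.018
Daily feed = 9679 kg * 0.018 = 174.222 kg/day

174.222 kg/day


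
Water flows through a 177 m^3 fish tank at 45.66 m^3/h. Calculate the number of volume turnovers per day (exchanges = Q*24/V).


Daily flow volume = 45.66 m^3/h * 24 h = 1095.84 m^3/day
Exchanges = daily flow / tank volume = 1095.84 / 177 = 6.19119 exchanges/day

6.19119 exchanges/day


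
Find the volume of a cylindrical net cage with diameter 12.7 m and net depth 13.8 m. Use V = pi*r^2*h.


r = d/2 = 12.7/2 = 6.35 m
Base area = pi*r^2 = pi*6.35^2 = 126.67687 m^2
Volume = 126.67687 * 13.8 = 1748.14 m^3

1748.14 m^3


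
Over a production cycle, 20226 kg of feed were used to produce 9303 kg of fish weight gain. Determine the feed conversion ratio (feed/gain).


FCR = feed consumed / weight gained
FCR = 20226 kg / 9303 kg = 2.17414

2.17414


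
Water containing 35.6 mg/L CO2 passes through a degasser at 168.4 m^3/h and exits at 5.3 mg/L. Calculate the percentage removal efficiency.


CO2_out / CO2_in = 5.3 / 35.6 = 0.1488764
Fraction remaining = 0.1488764
efficiency = (1 - 0.1488764) * 100 = 85.1124 %

85.1124 %


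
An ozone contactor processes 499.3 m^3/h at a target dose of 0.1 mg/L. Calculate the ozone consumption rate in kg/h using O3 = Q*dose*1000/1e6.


O3 demand (mg/h) = Q * dose * 1000 = 499.3 * 0.1 * 1000 = 49930 mg/h
Convert mg to kg: 49930 / 1e6 = 0.04993 kg/h

0.04993 kg/h


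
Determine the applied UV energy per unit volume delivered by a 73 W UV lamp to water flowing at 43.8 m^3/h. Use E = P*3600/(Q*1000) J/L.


Energy delivered per hour = 73 W * 3600 s = 262800 J/h
Volume treated per hour = 43.8 m^3/h * 1000 = 43800 L/h
dose = 262800 / 43800 = 6 J/L

6 J/L


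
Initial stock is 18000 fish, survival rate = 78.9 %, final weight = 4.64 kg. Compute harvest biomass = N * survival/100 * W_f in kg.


Survivors = 18000 * 78.9/100 = 14202 fish
Harvest biomass = survivors * W_f = 14202 * 4.64 = 65897.28 kg

65897.28 kg


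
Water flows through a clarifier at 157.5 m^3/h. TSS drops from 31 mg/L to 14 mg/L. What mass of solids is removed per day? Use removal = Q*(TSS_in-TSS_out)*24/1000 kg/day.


Concentration drop: TSS_in - TSS_out = 31 - 14 = 17 mg/L
Hourly solids removed = Q * dTSS = 157.5 m^3/h * 17 mg/L = 2677.5 g/h  (m^3/h * mg/L = g/h)
Daily solids removed = 2677.5 * 24 = 64260 g/day
Convert g to kg: 64260 / 1000 = 64.26 kg/day

64.26 kg/day


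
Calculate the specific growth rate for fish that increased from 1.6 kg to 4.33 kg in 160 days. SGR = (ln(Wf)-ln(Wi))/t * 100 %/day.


ln(W_f) = ln(4.33) = 1.4655675
ln(W_i) = ln(1.6) = 0.47000363
ln(W_f) - ln(W_i) = 1.4655675 - 0.47000363 = 0.99556387
SGR = 0.99556387 / 160 * 100 = 0.622227 %/day

0.622227 %/day


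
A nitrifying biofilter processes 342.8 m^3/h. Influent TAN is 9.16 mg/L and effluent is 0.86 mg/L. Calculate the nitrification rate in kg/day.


Concentration drop: TAN_in - TAN_out = 9.16 - 0.86 = 8.3 mg/L
Hourly TAN removed = Q * dTAN = 342.8 m^3/h * 8.3 mg/L = 2845.24 g/h  (m^3/h * mg/L = g/h)
Daily TAN removed = 2845.24 * 24 = 68285.76 g/day
Convert to kg/day: 68285.76 / 1000 = 68.28576 kg/day

68.28576 kg/day


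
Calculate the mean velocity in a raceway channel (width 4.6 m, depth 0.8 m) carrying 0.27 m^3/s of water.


Cross-sectional area = W * d = 4.6 * 0.8 = 3.68 m^2
Velocity = Q / A = 0.27 / 3.68 = 0.0733696 m/s

0.0733696 m/s


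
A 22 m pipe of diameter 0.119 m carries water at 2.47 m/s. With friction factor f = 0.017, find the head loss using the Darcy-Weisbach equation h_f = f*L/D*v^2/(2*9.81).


v^2 = 2.47^2 = 6.1009 m^2/s^2
L/D = 22/0.119 = 184.87395
h_f = f*(L/D)*v^2/(2g) = 0.017 * 184.87395 * 6.1009 / 19.62 = 0.977281 m

0.977281 m


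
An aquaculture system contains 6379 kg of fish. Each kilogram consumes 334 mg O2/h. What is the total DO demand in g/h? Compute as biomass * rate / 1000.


Total O2 consumption (mg/h) = 6379 kg * 334 mg/(kg*h) = 2130586 mg/h
Convert to g/h: 2130586 / 1000 = 2130.586 g/h

2130.586 g/h


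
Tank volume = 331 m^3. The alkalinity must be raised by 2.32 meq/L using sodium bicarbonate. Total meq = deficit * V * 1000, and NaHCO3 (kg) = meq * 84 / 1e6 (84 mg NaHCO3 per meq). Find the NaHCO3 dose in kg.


Tank volume in L = 331 m^3 * 1000 = 331000 L
Total meq required = 2.32 meq/L * 331000 L = 767920 meq
NaHCO3 mass = 767920 meq * 84 mg/meq / 1e6 = 64.5053 kg

64.5053 kg


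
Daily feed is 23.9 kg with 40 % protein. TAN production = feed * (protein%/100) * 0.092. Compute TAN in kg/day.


Protein in feed = 23.9 * 40/100 = 9.56 kg/day
TAN = protein * 0.092 = 9.56 * 0.092 = 0.87952 kg/day

0.87952 kg/day


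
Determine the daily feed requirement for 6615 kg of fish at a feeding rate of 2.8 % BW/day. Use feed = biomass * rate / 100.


Feeding rate fraction = 2.8% / 100 = 0.028
Daily feed = 6615 kg * 0.028 = 185.22 kg/day

185.22 kg/day


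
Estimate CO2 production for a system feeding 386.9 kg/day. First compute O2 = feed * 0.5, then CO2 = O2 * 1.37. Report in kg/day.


O2 = 386.9 * 0.5 = 193.45
CO2 = 193.45 * 1.37 = 265.0265

265.0265 kg/day


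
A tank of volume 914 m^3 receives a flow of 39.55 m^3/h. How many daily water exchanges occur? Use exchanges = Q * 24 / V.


Daily flow volume = 39.55 m^3/h * 24 h = 949.2 m^3/day
Exchanges = daily flow / tank volume = 949.2 / 914 = 1.03851 exchanges/day

1.03851 exchanges/day


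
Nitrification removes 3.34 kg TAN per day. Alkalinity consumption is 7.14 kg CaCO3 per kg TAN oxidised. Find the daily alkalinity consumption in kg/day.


Alkalinity factor: 7.14 kg CaCO3 consumed per kg TAN nitrified
alk = 3.34 kg TAN * 7.14 = 23.8476 kg CaCO3/day

23.8476 kg CaCO3/day


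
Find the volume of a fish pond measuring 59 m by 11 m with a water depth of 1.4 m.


Base area = L * W = 59 * 11 = 649 m^2
Volume = area * depth = 649 * 1.4 = 908.6 m^3

908.6 m^3


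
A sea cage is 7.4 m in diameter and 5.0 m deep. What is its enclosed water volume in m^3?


r = d/2 = 7.4/2 = 3.7 m
Base area = pi*r^2 = pi*3.7^2 = 43.008403 m^2
Volume = 43.008403 * 5.0 = 215.042 m^3

215.042 m^3


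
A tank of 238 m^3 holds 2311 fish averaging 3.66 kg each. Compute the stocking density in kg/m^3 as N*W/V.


Total biomass = 2311 fish * 3.66 kg = 8458.26 kg
Density = total biomass / volume = 8458.26 / 238 = 35.5389 kg/m^3

35.5389 kg/m^3


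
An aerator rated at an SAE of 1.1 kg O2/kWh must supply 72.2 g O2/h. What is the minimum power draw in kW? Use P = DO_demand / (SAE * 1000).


SAE in g O2/kWh = 1.1 * 1000 = 1100 g/kWh
P = DO_demand / SAE_g = 72.2 / 1100 = 0.0656364 kW

0.0656364 kW


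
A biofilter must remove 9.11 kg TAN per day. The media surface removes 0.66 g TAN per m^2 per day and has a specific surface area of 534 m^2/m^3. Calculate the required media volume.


A = 9.11*1000 / 0.66 = 13803.03 m^2
V = 13803.03 / 534 = 25.8484

25.8484 m^3


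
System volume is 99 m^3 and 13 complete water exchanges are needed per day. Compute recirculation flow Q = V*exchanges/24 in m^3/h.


Daily recirculation volume = 99 m^3 * 13 = 1287 m^3/day
Flow rate Q = daily volume / 24 h = 1287 / 24 = 53.625 m^3/h

53.625 m^3/h


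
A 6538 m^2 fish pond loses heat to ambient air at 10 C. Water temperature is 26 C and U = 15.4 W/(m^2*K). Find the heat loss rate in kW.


Temperature difference dT = 26 - 10 = 16 K
Heat loss (W) = U * A * dT = 15.4 * 6538 * 16 = 1610963.2 W
Convert to kW: 1610963.2 / 1000 = 1610.9632 kW

1610.9632 kW


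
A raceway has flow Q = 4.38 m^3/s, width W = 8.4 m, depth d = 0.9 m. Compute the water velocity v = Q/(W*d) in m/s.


Cross-sectional area = W * d = 8.4 * 0.9 = 7.56 m^2
Velocity = Q / A = 4.38 / 7.56 = 0.579365 m/s

0.579365 m/s


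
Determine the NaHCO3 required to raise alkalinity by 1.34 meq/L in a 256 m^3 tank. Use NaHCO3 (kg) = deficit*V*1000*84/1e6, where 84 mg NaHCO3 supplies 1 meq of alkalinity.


Tank volume in L = 256 m^3 * 1000 = 256000 L
Total meq required = 1.34 meq/L * 256000 L = 343040 meq
NaHCO3 mass = 343040 meq * 84 mg/meq / 1e6 = 28.8154 kg

28.8154 kg


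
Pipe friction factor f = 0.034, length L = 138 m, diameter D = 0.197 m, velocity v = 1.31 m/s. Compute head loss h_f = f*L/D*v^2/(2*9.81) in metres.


v^2 = 1.31^2 = 1.7161 m^2/s^2
L/D = 138/0.197 = 700.50761
h_f = f*(L/D)*v^2/(2g) = 0.034 * 700.50761 * 1.7161 / 19.62 = 2.08322 m

2.08322 m


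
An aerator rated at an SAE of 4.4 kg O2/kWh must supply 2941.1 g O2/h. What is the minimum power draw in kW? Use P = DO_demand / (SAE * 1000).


SAE in g O2/kWh = 4.4 * 1000 = 4400 g/kWh
P = DO_demand / SAE_g = 2941.1 / 4400 = 0.668432 kW

0.668432 kW


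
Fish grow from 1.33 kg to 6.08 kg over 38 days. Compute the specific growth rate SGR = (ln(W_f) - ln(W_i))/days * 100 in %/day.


ln(W_f) = ln(6.08) = 1.8050047
ln(W_i) = ln(1.33) = 0.28517894
ln(W_f) - ln(W_i) = 1.8050047 - 0.28517894 = 1.5198258
SGR = 1.5198258 / 38 * 100 = 3.99954 %/day

3.99954 %/day


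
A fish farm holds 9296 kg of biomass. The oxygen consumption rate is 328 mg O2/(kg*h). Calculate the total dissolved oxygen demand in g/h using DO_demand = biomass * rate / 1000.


Total O2 consumption (mg/h) = 9296 kg * 328 mg/(kg*h) = 3049088 mg/h
Convert to g/h: 3049088 / 1000 = 3049.088 g/h

3049.088 g/h


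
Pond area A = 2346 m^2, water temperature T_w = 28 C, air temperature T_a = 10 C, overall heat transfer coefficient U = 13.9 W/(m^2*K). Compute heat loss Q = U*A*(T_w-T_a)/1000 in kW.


Temperature difference dT = 28 - 10 = 18 K
Heat loss (W) = U * A * dT = 13.9 * 2346 * 18 = 586969.2 W
Convert to kW: 586969.2 / 1000 = 586.9692 kW

586.9692 kW


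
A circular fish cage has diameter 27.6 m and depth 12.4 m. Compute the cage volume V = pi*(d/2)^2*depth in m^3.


r = d/2 = 27.6/2 = 13.8 m
Base area = pi*r^2 = pi*13.8^2 = 598.2849 m^2
Volume = 598.2849 * 12.4 = 7418.73 m^3

7418.73 m^3


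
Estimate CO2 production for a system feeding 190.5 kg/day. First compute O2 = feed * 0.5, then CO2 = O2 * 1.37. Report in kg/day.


O2 = 190.5 * 0.5 = 95.25
CO2 = 95.25 * 1.37 = 130.4925

130.4925 kg/day


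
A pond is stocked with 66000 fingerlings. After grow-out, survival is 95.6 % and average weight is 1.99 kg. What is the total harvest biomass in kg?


Survivors = 66000 * 95.6/100 = 63096 fish
Harvest biomass = survivors * W_f = 63096 * 1.99 = 125561.04 kg

125561.04 kg


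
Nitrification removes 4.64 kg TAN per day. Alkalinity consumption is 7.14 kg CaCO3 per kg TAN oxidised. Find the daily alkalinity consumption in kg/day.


Alkalinity factor: 7.14 kg CaCO3 consumed per kg TAN nitrified
alk = 4.64 kg TAN * 7.14 = 33.1296 kg CaCO3/day

33.1296 kg CaCO3/day


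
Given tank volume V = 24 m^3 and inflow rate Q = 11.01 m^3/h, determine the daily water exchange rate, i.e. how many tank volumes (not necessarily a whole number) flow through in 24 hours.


Daily flow volume = 11.01 m^3/h * 24 h = 264.24 m^3/day
Exchanges = daily flow / tank volume = 264.24 / 24 = 11.01 exchanges/day

11.01 exchanges/day


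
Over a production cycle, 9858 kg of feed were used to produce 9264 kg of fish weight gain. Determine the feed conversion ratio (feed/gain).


FCR = feed consumed / weight gained
FCR = 9858 kg / 9264 kg = 1.06412

1.06412


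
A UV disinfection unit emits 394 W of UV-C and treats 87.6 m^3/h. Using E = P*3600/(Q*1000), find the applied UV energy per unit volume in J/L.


Energy delivered per hour = 394 W * 3600 s = 1418400 J/h
Volume treated per hour = 87.6 m^3/h * 1000 = 87600 L/h
dose = 1418400 / 87600 = 16.1918 J/L

16.1918 J/L


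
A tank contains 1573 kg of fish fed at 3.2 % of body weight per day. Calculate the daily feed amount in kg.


Feeding rate fraction = 3.2% / 100 = 0.032
Daily feed = 1573 kg * 0.032 = 50.336 kg/day

50.336 kg/day


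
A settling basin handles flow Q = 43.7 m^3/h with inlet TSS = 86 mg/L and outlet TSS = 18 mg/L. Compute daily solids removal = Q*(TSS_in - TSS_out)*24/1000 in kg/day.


Concentration drop: TSS_in - TSS_out = 86 - 18 = 68 mg/L
Hourly solids removed = Q * dTSS = 43.7 m^3/h * 68 mg/L = 2971.6 g/h  (m^3/h * mg/L = g/h)
Daily solids removed = 2971.6 * 24 = 71318.4 g/day
Convert g to kg: 71318.4 / 1000 = 71.3184 kg/day

71.3184 kg/day


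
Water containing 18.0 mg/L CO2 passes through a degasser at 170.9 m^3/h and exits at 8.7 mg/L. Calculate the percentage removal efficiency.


CO2_out / CO2_in = 8.7 / 18.0 = 0.48333333
Fraction remaining = 0.48333333
efficiency = (1 - 0.48333333) * 100 = 51.6667 %

51.6667 %


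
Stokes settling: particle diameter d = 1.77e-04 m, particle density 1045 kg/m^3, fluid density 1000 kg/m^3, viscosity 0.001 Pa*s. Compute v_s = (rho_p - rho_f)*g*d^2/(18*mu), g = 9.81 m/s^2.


Density difference: rho_p - rho_f = 1045 - 1000 = 45 kg/m^3
d^2 = (1.77e-04)^2 = 3.1329e-08 m^2
Numerator = (rho_p - rho_f) * g * d^2 = 45 * 9.81 * 3.1329e-08 = 1.3830187e-05
Denominator = 18 * mu = 18 * 0.001 = 0.018
v_s = 1.3830187e-05 / 0.018 = 7.68344e-04 m/s
Check: Re = rho_f * v_s * d / mu = 1000 * 7.68344e-04 * 1.77e-04 / 0.001 = 0.136 < 1, so Stokes' law applies.

7.68344e-04 m/s


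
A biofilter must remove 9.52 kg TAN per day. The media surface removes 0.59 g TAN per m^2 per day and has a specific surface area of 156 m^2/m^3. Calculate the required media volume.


A = 9.52*1000 / 0.59 = 16135.593 m^2
V = 16135.593 / 156 = 103.433

103.433 m^3


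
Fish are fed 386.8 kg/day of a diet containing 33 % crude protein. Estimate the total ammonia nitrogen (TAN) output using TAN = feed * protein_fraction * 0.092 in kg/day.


Protein in feed = 386.8 * 33/100 = 127.644 kg/day
TAN = protein * 0.092 = 127.644 * 0.092 = 11.743248 kg/day

11.743248 kg/day


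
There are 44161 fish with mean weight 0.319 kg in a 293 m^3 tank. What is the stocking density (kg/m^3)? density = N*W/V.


Total biomass = 44161 fish * 0.319 kg = 14087.359 kg
Density = total biomass / volume = 14087.359 / 293 = 48.0797 kg/m^3

48.0797 kg/m^3


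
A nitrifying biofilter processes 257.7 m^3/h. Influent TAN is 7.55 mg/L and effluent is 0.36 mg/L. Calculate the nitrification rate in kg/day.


Concentration drop: TAN_in - TAN_out = 7.55 - 0.36 = 7.19 mg/L
Hourly TAN removed = Q * dTAN = 257.7 m^3/h * 7.19 mg/L = 1852.863 g/h  (m^3/h * mg/L = g/h)
Daily TAN removed = 1852.863 * 24 = 44468.712 g/day
Convert to kg/day: 44468.712 / 1000 = 44.468712 kg/day

44.468712 kg/day


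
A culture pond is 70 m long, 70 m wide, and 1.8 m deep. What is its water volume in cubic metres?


Base area = L * W = 70 * 70 = 4900 m^2
Volume = area * depth = 4900 * 1.8 = 8820 m^3

8820 m^3


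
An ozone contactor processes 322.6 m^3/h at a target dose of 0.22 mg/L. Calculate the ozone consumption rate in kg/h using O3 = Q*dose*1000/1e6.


O3 demand (mg/h) = Q * dose * 1000 = 322.6 * 0.22 * 1000 = 70972 mg/h
Convert mg to kg: 70972 / 1e6 = 0.070972 kg/h

0.070972 kg/h


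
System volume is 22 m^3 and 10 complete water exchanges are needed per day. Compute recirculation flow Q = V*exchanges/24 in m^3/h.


Daily recirculation volume = 22 m^3 * 10 = 220 m^3/day
Flow rate Q = daily volume / 24 h = 220 / 24 = 9.16667 m^3/h

9.16667 m^3/h


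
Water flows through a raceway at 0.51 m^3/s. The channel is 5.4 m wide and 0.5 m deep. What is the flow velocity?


Cross-sectional area = W * d = 5.4 * 0.5 = 2.7 m^2
Velocity = Q / A = 0.51 / 2.7 = 0.188889 m/s

0.188889 m/s


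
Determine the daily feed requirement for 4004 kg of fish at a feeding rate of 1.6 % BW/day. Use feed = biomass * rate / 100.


Feeding rate fraction = 1.6% / 100 = 0.016
Daily feed = 4004 kg * 0.016 = 64.064 kg/day

64.064 kg/day


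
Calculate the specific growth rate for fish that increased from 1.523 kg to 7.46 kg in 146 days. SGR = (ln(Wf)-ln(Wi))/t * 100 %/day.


ln(W_f) = ln(7.46) = 2.0095554
ln(W_i) = ln(1.523) = 0.42068207
ln(W_f) - ln(W_i) = 2.0095554 - 0.42068207 = 1.5888733
SGR = 1.5888733 / 146 * 100 = 1.08827 %/day

1.08827 %/day


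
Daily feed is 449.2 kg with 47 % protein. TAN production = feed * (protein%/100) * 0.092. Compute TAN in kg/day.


Protein in feed = 449.2 * 47/100 = 211.124 kg/day
TAN = protein * 0.092 = 211.124 * 0.092 = 19.423408 kg/day

19.423408 kg/day


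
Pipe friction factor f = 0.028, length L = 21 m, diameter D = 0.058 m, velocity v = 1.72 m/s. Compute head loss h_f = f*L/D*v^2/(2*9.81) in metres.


v^2 = 1.72^2 = 2.9584 m^2/s^2
L/D = 21/0.058 = 362.06897
h_f = f*(L/D)*v^2/(2g) = 0.028 * 362.06897 * 2.9584 / 19.62 = 1.52865 m

1.52865 m
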